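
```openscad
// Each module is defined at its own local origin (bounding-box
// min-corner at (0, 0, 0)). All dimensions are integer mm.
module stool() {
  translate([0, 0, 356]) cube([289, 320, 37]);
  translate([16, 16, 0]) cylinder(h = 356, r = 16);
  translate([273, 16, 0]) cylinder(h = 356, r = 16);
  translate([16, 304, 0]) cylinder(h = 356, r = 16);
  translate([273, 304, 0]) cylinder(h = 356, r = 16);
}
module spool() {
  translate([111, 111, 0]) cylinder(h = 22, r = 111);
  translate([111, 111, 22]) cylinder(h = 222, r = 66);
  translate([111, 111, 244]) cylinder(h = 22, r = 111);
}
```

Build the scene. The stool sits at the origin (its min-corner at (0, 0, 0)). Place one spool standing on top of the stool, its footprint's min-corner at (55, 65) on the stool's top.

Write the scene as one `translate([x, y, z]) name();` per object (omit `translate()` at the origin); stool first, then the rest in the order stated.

stool();
translate([55, 65, 393]) spool();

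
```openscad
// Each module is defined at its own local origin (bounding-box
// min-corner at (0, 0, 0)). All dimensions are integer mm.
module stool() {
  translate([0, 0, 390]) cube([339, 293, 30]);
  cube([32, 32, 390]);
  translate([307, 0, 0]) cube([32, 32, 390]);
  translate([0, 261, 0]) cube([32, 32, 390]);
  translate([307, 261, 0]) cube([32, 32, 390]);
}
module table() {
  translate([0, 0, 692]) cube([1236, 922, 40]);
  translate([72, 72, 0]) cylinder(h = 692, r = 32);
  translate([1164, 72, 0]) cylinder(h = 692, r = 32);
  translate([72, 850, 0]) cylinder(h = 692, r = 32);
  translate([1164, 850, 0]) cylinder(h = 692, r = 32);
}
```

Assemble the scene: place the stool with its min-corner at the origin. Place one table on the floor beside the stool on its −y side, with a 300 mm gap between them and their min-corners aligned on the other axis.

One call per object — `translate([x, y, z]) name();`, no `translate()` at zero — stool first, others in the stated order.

stool();
translate([0, -1222, 0]) table();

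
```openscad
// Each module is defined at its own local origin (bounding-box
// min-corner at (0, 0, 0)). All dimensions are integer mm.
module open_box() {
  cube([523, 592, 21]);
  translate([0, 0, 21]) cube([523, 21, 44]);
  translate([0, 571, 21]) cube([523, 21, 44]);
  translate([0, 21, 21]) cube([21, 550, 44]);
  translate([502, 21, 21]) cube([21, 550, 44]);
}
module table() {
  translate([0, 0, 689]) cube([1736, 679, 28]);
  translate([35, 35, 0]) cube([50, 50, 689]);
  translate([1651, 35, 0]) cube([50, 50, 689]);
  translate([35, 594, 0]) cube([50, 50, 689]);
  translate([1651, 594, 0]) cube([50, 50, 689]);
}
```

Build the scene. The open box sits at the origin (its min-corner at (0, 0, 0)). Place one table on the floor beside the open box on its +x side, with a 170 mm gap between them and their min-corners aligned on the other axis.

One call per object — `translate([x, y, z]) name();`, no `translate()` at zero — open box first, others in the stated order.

open_box();
translate([693, 0, 0]) table();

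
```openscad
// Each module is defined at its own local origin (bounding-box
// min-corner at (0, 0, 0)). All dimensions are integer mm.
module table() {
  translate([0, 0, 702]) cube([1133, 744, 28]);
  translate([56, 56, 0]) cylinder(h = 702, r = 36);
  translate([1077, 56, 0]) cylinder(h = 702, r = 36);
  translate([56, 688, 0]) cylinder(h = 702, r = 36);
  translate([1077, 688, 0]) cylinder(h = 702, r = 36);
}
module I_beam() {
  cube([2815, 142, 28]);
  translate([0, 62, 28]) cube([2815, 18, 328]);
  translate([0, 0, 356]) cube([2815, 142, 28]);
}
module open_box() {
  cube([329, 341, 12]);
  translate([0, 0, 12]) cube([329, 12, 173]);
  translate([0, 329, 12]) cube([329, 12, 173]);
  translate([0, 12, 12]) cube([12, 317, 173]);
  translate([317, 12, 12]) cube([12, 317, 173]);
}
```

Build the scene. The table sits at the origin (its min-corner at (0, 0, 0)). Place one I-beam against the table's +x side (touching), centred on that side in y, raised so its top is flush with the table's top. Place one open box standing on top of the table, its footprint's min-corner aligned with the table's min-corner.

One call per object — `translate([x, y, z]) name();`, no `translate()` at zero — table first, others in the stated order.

table();
translate([1133, 301, 346]) I_beam();
translate([0, 0, 730]) open_box();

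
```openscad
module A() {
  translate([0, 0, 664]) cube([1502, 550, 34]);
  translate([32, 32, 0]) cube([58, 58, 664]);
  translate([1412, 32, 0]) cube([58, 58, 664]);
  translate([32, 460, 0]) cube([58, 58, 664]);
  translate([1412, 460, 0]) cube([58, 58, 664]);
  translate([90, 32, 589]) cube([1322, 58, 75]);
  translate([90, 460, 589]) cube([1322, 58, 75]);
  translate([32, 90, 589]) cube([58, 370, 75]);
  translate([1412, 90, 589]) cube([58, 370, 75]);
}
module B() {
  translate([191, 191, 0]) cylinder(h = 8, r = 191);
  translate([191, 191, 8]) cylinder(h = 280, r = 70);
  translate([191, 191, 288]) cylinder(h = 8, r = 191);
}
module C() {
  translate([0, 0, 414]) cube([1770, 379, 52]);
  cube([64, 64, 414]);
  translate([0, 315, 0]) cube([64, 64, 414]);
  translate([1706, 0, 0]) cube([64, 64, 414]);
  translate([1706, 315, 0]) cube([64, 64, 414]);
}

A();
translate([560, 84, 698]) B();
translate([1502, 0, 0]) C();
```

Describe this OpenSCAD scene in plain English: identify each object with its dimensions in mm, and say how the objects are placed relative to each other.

A is a table: top 1502 mm (x) × 550 mm (y), 34 mm thick, upper face at z = 698 mm, on four 58×58 mm square legs, each inset 32 mm from the nearest pair of top edges, running from z = 0 to the bottom of the top. Four apron rails, 58 mm thick and 75 mm tall, run between adjacent legs with their top edges flush with the underside of the top and their outer faces flush with the legs' outer faces.

B is a spool: two coaxial disc flanges of radius 191 mm and thickness 8 mm, joined by a core cylinder of radius 70 mm and height 280 mm. The lower flange rests on z = 0 and the three cylinders share a vertical axis.

C is a bench: a 1770×379 mm seat slab, 52 mm thick, top at z = 466 mm, on four 64×64 mm square legs flush with the seat corners and standing on z = 0.

The spool is on top of the table, centred. The bench is against the table's +x side, with their −y faces flush.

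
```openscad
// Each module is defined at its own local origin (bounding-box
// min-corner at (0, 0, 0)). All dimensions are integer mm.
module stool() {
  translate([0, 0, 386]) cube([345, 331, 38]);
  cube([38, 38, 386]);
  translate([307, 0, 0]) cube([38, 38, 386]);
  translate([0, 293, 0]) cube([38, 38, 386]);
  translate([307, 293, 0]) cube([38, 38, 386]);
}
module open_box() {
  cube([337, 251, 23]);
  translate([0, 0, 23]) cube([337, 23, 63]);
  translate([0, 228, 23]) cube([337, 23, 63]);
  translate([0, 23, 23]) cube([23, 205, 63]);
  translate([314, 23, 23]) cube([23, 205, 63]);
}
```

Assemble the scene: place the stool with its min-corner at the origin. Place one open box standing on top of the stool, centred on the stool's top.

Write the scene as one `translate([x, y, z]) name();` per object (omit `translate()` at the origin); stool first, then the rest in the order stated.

stool();
translate([4, 40, 424]) open_box();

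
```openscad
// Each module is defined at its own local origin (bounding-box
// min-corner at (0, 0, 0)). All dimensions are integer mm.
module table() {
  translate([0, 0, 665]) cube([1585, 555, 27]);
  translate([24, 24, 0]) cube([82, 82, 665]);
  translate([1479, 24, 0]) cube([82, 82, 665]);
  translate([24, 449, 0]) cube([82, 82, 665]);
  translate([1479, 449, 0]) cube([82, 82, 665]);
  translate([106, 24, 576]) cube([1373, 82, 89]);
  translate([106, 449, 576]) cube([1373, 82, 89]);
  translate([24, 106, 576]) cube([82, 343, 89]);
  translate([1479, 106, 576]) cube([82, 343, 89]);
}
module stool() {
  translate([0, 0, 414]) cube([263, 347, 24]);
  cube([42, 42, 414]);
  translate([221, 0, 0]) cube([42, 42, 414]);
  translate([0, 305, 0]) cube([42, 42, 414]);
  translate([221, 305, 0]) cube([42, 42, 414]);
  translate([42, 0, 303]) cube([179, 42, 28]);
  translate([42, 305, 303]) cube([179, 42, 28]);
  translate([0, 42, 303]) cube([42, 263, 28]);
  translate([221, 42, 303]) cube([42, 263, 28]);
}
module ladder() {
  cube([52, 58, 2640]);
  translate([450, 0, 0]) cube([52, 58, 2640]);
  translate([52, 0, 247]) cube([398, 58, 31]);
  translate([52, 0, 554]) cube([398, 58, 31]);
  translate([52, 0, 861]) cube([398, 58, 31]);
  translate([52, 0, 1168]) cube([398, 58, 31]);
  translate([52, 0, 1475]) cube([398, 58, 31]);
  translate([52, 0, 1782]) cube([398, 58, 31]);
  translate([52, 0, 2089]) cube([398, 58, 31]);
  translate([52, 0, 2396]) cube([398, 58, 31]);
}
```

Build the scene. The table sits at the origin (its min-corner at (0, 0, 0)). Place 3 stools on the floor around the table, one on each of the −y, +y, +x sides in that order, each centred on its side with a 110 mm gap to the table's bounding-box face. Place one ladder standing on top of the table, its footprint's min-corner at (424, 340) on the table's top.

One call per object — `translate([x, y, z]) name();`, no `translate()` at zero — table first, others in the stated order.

table();
translate([661, -457, 0]) stool();
translate([661, 665, 0]) stool();
translate([1695, 104, 0]) stool();
translate([424, 340, 692]) ladder();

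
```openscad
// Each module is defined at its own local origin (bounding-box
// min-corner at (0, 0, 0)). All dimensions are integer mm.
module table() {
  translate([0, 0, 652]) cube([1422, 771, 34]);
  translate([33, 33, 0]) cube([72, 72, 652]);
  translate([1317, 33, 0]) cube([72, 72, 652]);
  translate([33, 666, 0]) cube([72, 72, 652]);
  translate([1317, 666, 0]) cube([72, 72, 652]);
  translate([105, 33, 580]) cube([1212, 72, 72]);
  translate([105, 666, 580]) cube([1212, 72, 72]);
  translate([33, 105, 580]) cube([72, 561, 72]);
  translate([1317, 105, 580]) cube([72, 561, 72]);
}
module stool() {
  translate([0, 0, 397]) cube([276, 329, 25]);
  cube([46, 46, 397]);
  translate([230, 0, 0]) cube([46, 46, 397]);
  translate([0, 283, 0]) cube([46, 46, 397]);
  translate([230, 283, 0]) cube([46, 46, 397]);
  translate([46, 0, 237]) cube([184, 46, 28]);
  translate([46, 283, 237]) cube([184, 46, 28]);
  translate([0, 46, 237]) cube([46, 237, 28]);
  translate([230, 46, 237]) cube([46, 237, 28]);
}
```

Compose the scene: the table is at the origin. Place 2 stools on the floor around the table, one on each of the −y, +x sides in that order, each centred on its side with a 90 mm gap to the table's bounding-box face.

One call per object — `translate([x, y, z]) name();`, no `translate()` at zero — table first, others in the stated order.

table();
translate([573, -419, 0]) stool();
translate([1512, 221, 0]) stool();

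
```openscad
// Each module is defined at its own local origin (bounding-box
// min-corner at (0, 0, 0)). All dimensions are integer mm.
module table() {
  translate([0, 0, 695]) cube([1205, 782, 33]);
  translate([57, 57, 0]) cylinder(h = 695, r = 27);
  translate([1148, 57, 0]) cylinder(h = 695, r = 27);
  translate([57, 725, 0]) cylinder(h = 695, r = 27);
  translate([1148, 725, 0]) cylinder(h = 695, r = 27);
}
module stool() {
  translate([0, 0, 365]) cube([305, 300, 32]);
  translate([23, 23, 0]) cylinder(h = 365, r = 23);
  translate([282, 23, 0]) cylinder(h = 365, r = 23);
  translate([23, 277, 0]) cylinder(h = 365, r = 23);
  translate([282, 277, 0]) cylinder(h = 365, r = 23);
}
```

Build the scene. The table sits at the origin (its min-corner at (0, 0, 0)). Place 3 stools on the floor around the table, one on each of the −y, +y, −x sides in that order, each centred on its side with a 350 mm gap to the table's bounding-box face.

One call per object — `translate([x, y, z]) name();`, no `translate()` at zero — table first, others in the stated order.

table();
translate([450, -650, 0]) stool();
translate([450, 1132, 0]) stool();
translate([-655, 241, 0]) stool();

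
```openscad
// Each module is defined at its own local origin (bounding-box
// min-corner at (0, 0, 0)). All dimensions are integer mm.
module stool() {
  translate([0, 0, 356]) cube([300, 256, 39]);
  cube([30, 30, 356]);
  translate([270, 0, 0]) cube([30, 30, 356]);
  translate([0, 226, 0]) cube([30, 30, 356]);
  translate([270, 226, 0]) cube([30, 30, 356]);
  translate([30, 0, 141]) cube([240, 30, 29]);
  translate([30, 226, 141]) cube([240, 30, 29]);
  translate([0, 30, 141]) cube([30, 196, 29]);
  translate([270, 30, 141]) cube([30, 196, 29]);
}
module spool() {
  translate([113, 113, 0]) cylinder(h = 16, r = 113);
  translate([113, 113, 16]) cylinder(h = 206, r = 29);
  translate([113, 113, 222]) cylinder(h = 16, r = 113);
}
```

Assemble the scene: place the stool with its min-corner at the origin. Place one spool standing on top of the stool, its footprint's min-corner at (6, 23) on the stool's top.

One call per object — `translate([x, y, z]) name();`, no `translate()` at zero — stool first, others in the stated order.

stool();
translate([6, 23, 395]) spool();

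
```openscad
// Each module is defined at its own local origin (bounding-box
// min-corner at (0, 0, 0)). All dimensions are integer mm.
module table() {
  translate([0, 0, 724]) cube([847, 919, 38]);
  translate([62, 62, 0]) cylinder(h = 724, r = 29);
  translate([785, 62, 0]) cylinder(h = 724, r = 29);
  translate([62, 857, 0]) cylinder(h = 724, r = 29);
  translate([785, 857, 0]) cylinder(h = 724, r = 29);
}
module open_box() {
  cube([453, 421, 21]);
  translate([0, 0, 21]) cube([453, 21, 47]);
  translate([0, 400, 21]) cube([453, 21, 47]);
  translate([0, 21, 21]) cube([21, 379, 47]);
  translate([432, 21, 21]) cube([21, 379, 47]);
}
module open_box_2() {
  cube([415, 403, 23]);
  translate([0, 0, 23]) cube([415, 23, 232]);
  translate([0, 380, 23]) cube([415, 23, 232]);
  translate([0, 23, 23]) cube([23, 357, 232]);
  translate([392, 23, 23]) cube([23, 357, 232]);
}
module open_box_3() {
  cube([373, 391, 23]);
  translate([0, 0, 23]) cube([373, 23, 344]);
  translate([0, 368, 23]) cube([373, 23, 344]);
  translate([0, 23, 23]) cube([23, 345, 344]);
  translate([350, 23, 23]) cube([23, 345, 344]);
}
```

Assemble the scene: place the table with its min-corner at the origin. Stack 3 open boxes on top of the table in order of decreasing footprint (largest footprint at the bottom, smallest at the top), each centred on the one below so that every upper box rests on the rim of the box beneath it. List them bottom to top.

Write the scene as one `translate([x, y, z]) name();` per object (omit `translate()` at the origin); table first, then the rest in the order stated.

table();
translate([197, 249, 762]) open_box();
translate([216, 258, 830]) open_box_2();
translate([237, 264, 1085]) open_box_3();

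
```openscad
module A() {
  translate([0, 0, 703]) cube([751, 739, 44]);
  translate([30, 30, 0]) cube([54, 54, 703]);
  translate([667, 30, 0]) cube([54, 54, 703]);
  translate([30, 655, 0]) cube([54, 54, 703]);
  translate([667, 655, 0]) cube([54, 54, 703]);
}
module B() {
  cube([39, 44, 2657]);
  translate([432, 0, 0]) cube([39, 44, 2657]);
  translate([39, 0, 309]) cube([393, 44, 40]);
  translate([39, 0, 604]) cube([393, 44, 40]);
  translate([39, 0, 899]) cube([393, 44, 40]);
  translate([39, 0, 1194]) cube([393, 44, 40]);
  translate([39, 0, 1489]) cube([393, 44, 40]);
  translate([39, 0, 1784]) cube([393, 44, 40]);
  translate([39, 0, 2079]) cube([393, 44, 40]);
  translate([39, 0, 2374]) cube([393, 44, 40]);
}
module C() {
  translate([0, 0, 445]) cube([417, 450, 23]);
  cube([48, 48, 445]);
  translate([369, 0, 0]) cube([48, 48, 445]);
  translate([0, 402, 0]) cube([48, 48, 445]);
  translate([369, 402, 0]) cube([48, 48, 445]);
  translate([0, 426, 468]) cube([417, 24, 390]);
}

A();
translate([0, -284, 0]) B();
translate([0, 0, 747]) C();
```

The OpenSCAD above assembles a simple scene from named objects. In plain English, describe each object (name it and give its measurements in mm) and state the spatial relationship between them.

A is a rectangular dining table. The top is 751×739×44 mm with its upper surface at z = 747 mm. It stands on four 54×54 mm square legs, each inset 30 mm from the nearest pair of top edges, running from the floor to the underside of the top.

B is a straight ladder. Two 39×44 mm vertical rails, 2657 mm tall, stand 471 mm apart (outside-to-outside) with their front faces coplanar on the −y side. 8 rungs, each 44 mm deep and 40 mm tall, span between the inner faces of the rails, front faces flush with the rails. The lowest rung's underside is at z = 309 mm and rungs are spaced 295 mm apart (underside to underside).

C is a chair. The seat is a 417×450×23 mm slab with its top at z = 468 mm, on four 48×48 mm corner legs (flush with the seat edges, standing on z = 0). A flat backrest 24 mm thick, 390 mm tall, spans the full seat width and rises from the seat top along its +y edge, rear face flush with the rear of the seat.

The ladder is on the floor beside the table on its −y side. The chair is on top of the table.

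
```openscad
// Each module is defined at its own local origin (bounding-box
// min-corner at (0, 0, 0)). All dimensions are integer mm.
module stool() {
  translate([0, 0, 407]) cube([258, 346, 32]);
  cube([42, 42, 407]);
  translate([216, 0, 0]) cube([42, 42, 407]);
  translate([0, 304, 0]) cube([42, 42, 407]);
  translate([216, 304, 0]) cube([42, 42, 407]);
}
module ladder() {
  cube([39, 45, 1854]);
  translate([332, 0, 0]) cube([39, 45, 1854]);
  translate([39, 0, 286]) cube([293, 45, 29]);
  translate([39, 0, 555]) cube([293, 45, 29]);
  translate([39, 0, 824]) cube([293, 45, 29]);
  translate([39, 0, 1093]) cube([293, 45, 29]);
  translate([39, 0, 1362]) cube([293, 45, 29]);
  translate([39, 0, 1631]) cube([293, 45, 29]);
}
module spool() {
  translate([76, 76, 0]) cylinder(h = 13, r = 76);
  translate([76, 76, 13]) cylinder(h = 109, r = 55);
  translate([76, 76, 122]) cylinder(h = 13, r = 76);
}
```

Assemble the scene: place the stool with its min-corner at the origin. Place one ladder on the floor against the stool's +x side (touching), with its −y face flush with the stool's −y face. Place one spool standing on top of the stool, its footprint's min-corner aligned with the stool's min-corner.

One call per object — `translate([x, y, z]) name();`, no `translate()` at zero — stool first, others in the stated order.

stool();
translate([258, 0, 0]) ladder();
translate([0, 0, 439]) spool();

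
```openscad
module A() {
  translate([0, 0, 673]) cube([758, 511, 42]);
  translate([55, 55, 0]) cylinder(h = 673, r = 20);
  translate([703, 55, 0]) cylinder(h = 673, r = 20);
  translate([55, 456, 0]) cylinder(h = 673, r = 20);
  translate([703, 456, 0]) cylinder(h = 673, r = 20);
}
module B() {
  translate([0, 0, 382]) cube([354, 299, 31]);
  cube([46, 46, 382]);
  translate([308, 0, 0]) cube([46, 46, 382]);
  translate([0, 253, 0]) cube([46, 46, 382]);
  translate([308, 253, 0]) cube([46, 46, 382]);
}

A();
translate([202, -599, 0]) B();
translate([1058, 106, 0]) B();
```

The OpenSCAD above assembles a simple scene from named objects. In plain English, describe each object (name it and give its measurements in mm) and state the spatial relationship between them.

A is a table with a 758×511 mm rectangular top, 42 mm thick, top surface at z = 715 mm, supported by four round legs of 40 mm diameter, each leg's bounding box inset 35 mm from the nearest pair of top edges, running from the floor.

B is a four-legged stool. The seat is a 354×299×31 mm slab whose top surface is at z = 413 mm; four square legs, each 46×46 mm in cross-section, run from the floor (z = 0) to the underside of the seat, each flush with a corner of the seat.

Two stools sit around the table at the −y, +x sides.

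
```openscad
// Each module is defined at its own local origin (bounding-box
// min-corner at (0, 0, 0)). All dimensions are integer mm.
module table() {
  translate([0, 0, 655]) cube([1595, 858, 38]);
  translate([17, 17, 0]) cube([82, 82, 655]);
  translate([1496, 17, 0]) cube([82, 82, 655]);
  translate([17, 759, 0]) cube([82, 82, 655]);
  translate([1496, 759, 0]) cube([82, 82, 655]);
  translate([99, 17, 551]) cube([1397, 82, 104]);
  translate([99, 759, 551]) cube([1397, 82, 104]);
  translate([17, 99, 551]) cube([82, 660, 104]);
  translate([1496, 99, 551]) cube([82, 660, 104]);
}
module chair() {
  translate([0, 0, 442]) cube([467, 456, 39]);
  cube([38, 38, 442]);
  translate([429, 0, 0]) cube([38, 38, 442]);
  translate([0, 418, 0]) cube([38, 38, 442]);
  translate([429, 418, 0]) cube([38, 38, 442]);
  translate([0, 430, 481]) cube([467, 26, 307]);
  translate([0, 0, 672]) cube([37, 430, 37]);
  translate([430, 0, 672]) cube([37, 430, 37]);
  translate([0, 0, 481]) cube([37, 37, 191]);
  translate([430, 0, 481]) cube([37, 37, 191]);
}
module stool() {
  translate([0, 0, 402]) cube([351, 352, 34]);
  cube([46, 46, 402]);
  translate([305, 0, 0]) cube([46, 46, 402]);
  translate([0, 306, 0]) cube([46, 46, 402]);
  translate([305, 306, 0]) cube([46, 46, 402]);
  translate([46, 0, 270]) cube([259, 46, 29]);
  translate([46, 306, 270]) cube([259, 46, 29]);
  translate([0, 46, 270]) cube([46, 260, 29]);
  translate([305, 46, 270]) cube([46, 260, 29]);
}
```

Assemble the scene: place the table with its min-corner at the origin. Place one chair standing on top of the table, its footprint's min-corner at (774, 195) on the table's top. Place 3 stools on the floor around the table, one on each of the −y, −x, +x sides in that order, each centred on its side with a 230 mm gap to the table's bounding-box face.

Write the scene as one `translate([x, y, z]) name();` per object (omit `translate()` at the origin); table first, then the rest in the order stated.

table();
translate([774, 195, 693]) chair();
translate([622, -582, 0]) stool();
translate([-581, 253, 0]) stool();
translate([1825, 253, 0]) stool();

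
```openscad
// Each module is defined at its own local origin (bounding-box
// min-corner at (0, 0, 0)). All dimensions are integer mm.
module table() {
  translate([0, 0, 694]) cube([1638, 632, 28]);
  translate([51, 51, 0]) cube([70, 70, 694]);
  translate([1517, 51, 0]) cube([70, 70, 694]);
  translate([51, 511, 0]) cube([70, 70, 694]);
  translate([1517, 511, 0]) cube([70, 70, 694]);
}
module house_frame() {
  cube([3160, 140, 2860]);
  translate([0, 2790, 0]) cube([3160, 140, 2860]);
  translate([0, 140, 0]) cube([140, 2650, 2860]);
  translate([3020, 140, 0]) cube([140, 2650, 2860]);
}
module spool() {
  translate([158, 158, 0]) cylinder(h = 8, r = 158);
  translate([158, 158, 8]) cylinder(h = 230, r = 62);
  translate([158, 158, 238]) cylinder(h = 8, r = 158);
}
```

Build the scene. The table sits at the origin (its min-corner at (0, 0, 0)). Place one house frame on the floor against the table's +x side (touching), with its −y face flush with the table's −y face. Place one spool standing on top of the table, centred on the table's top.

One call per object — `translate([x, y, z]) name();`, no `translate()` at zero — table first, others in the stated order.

table();
translate([1638, 0, 0]) house_frame();
translate([661, 158, 722]) spool();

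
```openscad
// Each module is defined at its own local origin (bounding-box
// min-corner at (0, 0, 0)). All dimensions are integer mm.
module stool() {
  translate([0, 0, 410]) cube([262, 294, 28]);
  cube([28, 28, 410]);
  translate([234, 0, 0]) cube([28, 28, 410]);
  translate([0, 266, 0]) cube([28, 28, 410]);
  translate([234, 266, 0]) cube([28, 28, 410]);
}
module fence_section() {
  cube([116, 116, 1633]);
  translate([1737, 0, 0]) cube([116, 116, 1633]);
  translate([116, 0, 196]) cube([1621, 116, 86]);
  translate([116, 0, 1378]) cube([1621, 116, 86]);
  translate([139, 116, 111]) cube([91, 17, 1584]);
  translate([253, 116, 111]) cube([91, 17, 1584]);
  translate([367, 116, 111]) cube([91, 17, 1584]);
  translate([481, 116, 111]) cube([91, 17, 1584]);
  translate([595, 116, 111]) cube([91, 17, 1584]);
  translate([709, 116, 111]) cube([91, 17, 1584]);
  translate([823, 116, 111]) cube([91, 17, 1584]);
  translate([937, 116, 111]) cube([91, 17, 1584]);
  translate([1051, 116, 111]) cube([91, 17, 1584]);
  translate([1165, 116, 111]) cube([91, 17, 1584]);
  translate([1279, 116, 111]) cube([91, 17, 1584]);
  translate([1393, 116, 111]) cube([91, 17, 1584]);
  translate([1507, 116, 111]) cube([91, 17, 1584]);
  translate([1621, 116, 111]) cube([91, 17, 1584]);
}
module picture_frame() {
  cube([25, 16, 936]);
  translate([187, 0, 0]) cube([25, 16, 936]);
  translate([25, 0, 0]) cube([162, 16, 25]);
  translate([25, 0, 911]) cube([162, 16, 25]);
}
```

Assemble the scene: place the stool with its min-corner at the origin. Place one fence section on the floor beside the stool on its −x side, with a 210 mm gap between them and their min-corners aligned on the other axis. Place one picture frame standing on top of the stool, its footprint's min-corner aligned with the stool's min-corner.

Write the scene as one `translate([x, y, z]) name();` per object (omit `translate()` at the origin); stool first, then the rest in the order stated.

stool();
translate([-2063, 0, 0]) fence_section();
translate([0, 0, 438]) picture_frame();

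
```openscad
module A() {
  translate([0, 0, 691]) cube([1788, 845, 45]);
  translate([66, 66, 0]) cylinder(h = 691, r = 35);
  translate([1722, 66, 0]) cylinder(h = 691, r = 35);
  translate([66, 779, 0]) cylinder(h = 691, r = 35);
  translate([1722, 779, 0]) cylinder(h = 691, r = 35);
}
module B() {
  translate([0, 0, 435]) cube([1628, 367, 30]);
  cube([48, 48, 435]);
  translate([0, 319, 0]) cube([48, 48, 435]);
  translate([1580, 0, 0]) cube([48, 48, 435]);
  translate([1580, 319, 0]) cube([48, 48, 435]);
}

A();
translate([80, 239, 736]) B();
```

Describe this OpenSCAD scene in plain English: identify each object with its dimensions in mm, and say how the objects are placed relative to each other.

A is a table: top 1788 mm (x) × 845 mm (y), 45 mm thick, upper face at z = 736 mm, on four round legs of 70 mm diameter, each leg's bounding box inset 31 mm from the nearest pair of top edges, running from z = 0 to the bottom of the top.

B is a long wooden bench with a 1628 mm (x) × 367 mm (y) seat, 30 mm thick, its top surface 465 mm above the floor. Four 48 mm square legs at the seat corners, flush with the edges, run from z = 0 to the seat underside.

The bench is on top of the table, centred.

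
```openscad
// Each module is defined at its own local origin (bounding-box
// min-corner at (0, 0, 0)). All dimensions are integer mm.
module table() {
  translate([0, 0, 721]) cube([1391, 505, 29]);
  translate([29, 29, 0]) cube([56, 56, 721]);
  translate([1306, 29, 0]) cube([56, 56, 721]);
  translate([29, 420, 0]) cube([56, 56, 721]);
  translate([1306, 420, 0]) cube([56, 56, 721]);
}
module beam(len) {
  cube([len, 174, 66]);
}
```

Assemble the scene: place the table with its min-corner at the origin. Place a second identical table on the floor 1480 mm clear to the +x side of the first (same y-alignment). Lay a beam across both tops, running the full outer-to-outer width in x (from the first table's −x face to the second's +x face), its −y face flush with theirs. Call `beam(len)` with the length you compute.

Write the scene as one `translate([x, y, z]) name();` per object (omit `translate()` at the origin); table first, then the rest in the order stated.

table();
translate([2871, 0, 0]) table();
translate([0, 0, 750]) beam(4262);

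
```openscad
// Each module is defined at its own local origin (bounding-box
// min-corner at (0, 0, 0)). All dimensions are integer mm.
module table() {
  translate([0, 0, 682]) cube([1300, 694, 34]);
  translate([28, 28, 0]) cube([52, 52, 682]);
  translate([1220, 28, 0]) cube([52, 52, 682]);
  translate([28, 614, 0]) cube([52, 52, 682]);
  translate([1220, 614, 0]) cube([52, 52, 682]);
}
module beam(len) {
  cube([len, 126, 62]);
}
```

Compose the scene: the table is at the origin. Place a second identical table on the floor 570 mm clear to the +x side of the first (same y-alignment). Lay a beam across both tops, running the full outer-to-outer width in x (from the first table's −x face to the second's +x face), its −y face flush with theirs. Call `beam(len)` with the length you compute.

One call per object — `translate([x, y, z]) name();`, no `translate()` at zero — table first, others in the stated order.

table();
translate([1870, 0, 0]) table();
translate([0, 0, 716]) beam(3170);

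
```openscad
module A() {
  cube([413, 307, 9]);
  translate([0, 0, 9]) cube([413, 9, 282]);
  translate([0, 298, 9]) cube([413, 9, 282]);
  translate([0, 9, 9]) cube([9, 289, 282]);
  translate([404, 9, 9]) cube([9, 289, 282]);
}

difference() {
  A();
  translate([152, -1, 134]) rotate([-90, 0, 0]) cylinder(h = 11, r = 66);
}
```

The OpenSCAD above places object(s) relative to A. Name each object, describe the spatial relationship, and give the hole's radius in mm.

A is an open box. The open box has a circular hole through its front wall. The hole's radius is 66 mm.

The subtracted cylinder has r = 66 mm.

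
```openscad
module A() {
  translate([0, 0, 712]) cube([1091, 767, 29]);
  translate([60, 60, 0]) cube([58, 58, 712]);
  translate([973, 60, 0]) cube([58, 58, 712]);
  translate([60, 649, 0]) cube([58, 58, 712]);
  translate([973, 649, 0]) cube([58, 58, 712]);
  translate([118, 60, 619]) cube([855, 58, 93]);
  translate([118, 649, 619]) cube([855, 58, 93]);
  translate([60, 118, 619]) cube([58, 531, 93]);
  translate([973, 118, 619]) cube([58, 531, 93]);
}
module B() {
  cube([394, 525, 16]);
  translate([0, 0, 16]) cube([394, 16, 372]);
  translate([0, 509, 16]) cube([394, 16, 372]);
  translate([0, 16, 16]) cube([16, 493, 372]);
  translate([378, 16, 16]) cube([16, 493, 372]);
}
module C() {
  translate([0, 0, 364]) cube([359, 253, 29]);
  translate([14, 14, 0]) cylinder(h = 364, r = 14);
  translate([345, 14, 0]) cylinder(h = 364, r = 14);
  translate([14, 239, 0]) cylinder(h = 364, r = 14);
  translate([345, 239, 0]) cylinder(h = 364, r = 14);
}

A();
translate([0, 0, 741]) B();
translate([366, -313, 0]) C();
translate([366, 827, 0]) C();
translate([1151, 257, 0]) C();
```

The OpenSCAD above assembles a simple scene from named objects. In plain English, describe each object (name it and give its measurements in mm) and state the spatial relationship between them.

A is a table with a 1091×767 mm rectangular top, 29 mm thick, top surface at z = 741 mm, supported by four 58×58 mm square legs, each inset 60 mm from the nearest pair of top edges, running from the floor. Four apron rails, 58 mm thick and 93 mm tall, run between adjacent legs with their top edges flush with the underside of the top and their outer faces flush with the legs' outer faces.

B is an open-topped rectangular box: outside dimensions 394×525×388 mm, with a uniform wall and base thickness of 16 mm. The base is a full 394×525 slab on the floor; four walls sit on top of the base. The front and back walls (the −y and +y sides) span the full width; the two side walls fit between them.

C is a simple wooden stool: a rectangular seat 359 mm (x) by 253 mm (y), 29 mm thick, top face at z = 393 mm, on four round legs, each 28 mm in diameter. The legs rest on z = 0, each leg's axis is inset half a diameter from the nearest pair of seat edges (so the leg's bounding box is flush with the corner).

The open box is on top of the table. Three stools sit around the table at the −y, +y, +x sides.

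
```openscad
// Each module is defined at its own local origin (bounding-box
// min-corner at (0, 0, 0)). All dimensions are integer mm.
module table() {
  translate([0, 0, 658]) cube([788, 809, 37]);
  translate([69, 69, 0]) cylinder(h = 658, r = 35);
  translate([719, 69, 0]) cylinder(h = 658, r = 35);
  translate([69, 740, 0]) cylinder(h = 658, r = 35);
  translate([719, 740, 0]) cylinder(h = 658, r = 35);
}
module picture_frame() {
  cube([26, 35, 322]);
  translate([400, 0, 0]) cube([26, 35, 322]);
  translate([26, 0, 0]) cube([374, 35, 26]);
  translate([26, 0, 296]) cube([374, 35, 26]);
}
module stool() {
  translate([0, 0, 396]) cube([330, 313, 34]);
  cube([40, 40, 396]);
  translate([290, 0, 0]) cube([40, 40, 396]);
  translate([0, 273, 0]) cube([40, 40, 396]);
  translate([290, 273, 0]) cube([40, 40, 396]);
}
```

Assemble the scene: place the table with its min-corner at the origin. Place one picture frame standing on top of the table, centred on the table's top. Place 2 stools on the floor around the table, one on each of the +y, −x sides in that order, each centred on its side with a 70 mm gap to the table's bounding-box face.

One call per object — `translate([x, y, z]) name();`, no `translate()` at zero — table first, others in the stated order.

table();
translate([181, 387, 695]) picture_frame();
translate([229, 879, 0]) stool();
translate([-400, 248, 0]) stool();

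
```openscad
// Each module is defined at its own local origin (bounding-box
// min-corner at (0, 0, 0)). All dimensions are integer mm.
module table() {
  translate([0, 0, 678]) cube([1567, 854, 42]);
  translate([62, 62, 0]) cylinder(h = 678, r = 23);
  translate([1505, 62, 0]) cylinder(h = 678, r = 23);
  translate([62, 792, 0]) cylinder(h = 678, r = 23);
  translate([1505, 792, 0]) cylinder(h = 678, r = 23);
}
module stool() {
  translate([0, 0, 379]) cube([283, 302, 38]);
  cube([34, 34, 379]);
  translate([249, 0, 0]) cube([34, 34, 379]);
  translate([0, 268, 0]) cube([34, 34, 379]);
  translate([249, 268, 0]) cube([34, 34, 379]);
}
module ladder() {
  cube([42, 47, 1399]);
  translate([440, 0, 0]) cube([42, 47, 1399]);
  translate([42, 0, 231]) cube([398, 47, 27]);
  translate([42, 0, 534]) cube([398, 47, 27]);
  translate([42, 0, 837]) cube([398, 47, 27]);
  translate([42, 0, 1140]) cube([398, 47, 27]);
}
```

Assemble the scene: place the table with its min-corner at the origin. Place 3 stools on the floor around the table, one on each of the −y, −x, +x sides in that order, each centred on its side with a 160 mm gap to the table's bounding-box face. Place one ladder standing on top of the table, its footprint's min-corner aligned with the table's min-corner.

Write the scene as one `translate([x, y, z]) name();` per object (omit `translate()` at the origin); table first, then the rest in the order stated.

table();
translate([642, -462, 0]) stool();
translate([-443, 276, 0]) stool();
translate([1727, 276, 0]) stool();
translate([0, 0, 720]) ladder();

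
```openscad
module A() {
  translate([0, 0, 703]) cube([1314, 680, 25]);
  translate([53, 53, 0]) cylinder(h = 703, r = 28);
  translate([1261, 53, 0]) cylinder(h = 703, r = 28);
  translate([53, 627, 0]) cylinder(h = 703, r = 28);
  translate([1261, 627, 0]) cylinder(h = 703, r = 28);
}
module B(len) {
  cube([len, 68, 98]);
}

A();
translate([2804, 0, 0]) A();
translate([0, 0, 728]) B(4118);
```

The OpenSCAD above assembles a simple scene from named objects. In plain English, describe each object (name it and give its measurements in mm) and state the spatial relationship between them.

A is a table with a 1314×680 mm rectangular top, 25 mm thick, top surface at z = 728 mm, supported by four round legs of 56 mm diameter, each leg's bounding box inset 25 mm from the nearest pair of top edges, running from the floor.

B is a rectangular beam 4118 mm long (x), 68 mm deep (y), 98 mm thick (z).

The beam spans the tops of two tables placed 1490 mm apart, resting at z = 728 mm.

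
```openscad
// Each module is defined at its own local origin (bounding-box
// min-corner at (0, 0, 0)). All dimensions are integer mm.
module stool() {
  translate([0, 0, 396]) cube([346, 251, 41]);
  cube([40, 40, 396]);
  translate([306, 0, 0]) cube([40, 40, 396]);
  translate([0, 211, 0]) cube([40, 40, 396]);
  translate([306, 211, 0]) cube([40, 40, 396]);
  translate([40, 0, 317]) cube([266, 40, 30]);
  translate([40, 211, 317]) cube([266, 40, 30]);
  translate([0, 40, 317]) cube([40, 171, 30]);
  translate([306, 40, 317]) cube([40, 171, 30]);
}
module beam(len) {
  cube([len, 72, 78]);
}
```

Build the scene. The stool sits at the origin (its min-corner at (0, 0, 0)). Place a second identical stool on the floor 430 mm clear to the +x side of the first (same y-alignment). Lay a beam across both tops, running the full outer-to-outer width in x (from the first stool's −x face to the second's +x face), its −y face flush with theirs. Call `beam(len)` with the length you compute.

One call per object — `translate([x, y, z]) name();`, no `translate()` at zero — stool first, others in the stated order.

stool();
translate([776, 0, 0]) stool();
translate([0, 0, 437]) beam(1122);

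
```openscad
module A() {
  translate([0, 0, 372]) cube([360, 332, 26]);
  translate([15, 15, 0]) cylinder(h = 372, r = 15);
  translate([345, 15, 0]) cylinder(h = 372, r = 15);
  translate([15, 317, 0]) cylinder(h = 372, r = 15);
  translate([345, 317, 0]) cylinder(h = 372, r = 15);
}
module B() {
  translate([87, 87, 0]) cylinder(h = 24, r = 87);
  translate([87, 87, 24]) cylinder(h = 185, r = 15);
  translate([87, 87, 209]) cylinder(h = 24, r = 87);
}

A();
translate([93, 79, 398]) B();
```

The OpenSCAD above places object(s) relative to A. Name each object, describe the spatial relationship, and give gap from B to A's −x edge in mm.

A is a stool. B is a spool. The spool is on top of the stool, centred. The gap from the spool to the stool's −x edge is 93 mm.

The spool's min-x is at 93; the stool's min-x is 0; gap = 93 mm.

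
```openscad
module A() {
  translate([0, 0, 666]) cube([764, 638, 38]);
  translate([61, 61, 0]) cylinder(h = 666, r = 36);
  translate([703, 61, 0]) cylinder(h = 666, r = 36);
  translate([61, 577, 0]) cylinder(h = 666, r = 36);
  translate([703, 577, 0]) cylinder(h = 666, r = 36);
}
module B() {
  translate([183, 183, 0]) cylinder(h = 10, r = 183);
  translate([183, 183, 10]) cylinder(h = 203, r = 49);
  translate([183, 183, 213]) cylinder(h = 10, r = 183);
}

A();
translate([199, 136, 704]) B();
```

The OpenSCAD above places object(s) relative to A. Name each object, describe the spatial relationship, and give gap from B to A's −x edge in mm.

A is a table. B is a spool. The spool is on top of the table, centred. The gap from the spool to the table's −x edge is 199 mm.

The spool's min-x is at 199; the table's min-x is 0; gap = 199 mm.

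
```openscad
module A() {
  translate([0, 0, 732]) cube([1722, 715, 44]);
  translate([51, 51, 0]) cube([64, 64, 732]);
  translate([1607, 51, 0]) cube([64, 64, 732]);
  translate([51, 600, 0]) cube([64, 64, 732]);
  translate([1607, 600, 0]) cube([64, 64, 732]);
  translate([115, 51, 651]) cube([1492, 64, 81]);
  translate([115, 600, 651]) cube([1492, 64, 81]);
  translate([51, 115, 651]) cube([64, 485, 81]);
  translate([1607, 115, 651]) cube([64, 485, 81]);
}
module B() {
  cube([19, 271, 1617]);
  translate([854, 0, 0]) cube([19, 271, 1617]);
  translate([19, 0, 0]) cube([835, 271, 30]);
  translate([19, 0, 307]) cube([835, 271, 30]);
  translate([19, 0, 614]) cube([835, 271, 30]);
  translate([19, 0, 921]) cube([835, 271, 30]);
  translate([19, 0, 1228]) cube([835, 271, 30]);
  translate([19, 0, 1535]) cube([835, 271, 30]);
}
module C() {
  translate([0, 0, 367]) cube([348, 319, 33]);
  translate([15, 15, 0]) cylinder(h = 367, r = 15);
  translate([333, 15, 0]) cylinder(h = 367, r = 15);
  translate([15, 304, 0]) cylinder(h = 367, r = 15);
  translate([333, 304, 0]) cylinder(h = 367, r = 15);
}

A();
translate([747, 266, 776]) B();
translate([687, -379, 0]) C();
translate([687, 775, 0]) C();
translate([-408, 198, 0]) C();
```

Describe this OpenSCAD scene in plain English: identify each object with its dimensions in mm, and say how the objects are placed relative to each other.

A is a rectangular dining table. The top is 1722×715×44 mm with its upper surface at z = 776 mm. It stands on four 64×64 mm square legs, each inset 51 mm from the nearest pair of top edges, running from the floor to the underside of the top. Four apron rails, 64 mm thick and 81 mm tall, run between adjacent legs with their top edges flush with the underside of the top and their outer faces flush with the legs' outer faces.

B is an open bookshelf. Two side panels, each 19 mm thick, 271 mm deep and 1617 mm tall, stand 873 mm apart (outside-to-outside). Between them sit 6 shelves, each 30 mm thick and 271 mm deep, spanning the full gap between the sides. The bottom shelf rests on the floor (its underside at z = 0) and the clear gap between one shelf's top and the next shelf's underside is 277 mm.

C is a four-legged stool. The seat is a 348×319×33 mm slab whose top surface is at z = 400 mm; four round legs, each 30 mm in diameter, run from the floor (z = 0) to the underside of the seat, each leg's axis is inset half a diameter from the nearest pair of seat edges (so the leg's bounding box is flush with the corner).

The bookshelf is on top of the table. Three stools sit around the table at the −y, +y, −x sides.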